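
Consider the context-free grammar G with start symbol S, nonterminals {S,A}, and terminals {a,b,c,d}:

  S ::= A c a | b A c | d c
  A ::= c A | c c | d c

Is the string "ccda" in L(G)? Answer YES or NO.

CNF form of G:
  S -> A X4 | T1 T0 | T3 X5
  A -> T0 A | T0 T0 | T1 T0
  T0 -> c
  T1 -> d
  T2 -> a
  T3 -> b
  X4 -> T0 T2
  X5 -> A T0

CYK table (by increasing span):
  [0..0]={T0}  "c"  orig:{}
  [1..1]={T0}  "c"  orig:{}
  [2..2]={T1}  "d"  orig:{}
  [3..3]={T2}  "a"  orig:{}
  [0..1]={A}  "cc"
  [1..2]=∅  "cd"
  [2..3]=∅  "da"
  [0..2]=∅  "ccd"
  [1..3]=∅  "cda"
  [0..3]=∅  "ccda"

S ∉ T[0,3] ⇒ NO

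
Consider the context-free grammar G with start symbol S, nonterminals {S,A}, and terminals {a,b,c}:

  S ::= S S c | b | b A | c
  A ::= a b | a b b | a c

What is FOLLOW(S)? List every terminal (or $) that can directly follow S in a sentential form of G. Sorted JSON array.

Compute FIRST by fixpoint:
pass 1:
  A via A→a b: +{a}
  S via S→b: +{b}
  S via S→c: +{c}
  FIRST(S)={b,c}  FIRST(A)={a}
pass 2: done
  FIRST(S)={b,c}  FIRST(A)={a}

Compute FOLLOW by fixpoint:
FOLLOW(S) := {$}
round 1:
  S→S S c: FOLLOW(S) ⊇ FIRST(S) = {b,c}; new: +{b,c}
  S→b A: FOLLOW(A) ⊇ FOLLOW(S) ⊇ {$,b,c}; new: +{$,b,c}
  FOLLOW(S)={$,b,c}  FOLLOW(A)={$,b,c}
round 2: (stable)
  FOLLOW(S)={$,b,c}  FOLLOW(A)={$,b,c}

FOLLOW(S) = ["$", "b", "c"]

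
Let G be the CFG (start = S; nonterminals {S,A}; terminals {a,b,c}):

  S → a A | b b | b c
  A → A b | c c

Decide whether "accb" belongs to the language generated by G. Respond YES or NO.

Convert to CNF:
  S -> T0 T0 | T0 T1 | T2 A
  A -> A T0 | T1 T1
  T0 -> b
  T1 -> c
  T2 -> a

Fill CYK table bottom-up:
  cell(0,0) a: {T2}  orig:{}
  cell(1,1) c: {T1}  orig:{}
  cell(2,2) c: {T1}  orig:{}
  cell(3,3) b: {T0}  orig:{}
  cell(0,1) ac: ∅
  cell(1,2) cc: {A}
  cell(2,3) cb: ∅
  cell(0,2) acc: {S}
  cell(1,3) ccb: {A}
  cell(0,3) accb: {S}

S ∈ T[0,3] ⇒ YES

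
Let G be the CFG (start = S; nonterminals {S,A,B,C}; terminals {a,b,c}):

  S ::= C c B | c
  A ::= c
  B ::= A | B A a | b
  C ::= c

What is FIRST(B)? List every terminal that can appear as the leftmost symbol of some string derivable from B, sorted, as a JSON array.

FIRST iteration:
iter 1:
  A via A→c: +{c}
  B via B→A: +{c}
  B via B→b: +{b}
  C via C→c: +{c}
  S via S→C c B: +{c}
  FIRST(S)={c}  FIRST(A)={c}  FIRST(B)={b,c}  FIRST(C)={c}
iter 2: (stable)
  FIRST(S)={c}  FIRST(A)={c}  FIRST(B)={b,c}  FIRST(C)={c}

FIRST(B) = ["b", "c"]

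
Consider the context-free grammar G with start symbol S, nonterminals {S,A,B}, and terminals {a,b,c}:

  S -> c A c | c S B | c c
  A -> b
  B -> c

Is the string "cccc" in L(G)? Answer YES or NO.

Convert to CNF:
  S -> T0 T0 | T0 X1 | T0 X2
  A -> b
  B -> c
  T0 -> c
  X1 -> A T0
  X2 -> S B

Fill CYK table bottom-up:
  [0..0]={B,T0}  "c"  orig:{B}
  [1..1]={B,T0}  "c"  orig:{B}
  [2..2]={B,T0}  "c"  orig:{B}
  [3..3]={B,T0}  "c"  orig:{B}
  [0..1]={S}  "cc"
  [1..2]={S}  "cc"
  [2..3]={S}  "cc"
  [0..2]={X2}  "ccc"  orig:{}
  [1..3]={X2}  "ccc"  orig:{}
  [0..3]={S}  "cccc"

S ∈ T[0,3] ⇒ YES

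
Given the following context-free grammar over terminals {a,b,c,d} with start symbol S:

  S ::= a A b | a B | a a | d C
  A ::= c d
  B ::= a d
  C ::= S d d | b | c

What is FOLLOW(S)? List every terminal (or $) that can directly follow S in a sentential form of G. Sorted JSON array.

FIRST sets, iterate to fixpoint:
iter 1:
  A via A→c d: +{c}
  B via B→a d: +{a}
  C via C→b: +{b}
  C via C→c: +{c}
  S via S→a A b: +{a}
  S via S→d C: +{d}
  FIRST(S)={a,d}  FIRST(A)={c}  FIRST(B)={a}  FIRST(C)={b,c}
iter 2:
  C via C→S d d: +{a,d}
  FIRST(S)={a,d}  FIRST(A)={c}  FIRST(B)={a}  FIRST(C)={a,b,c,d}
iter 3: (no change)
  FIRST(S)={a,d}  FIRST(A)={c}  FIRST(B)={a}  FIRST(C)={a,b,c,d}

FOLLOW iteration:
initialize: $ ∈ FOLLOW(S)
iter 1:
  C→S d d: FOLLOW(S) ⊇ FIRST(d) = {d}; new: +{d}
  S→a A b: FOLLOW(A) ⊇ FIRST(b) = {b}; new: +{b}
  S→a B: FOLLOW(B) ⊇ FOLLOW(S) ⊇ {$,d}; new: +{$,d}
  S→d C: FOLLOW(C) ⊇ FOLLOW(S) ⊇ {$,d}; new: +{$,d}
  FOLLOW[S]={$,d}  FOLLOW[A]={b}  FOLLOW[B]={$,d}  FOLLOW[C]={$,d}
iter 2: done
  FOLLOW[S]={$,d}  FOLLOW[A]={b}  FOLLOW[B]={$,d}  FOLLOW[C]={$,d}

FOLLOW(S) = ["$", "d"]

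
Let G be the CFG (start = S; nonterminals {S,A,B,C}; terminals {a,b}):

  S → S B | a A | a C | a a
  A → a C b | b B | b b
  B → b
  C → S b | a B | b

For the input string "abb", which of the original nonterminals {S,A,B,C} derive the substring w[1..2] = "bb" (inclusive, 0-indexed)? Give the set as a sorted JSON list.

CNF form of G:
  S -> S B | T0 A | T0 C | T0 T0
  A -> T0 X2 | T1 B | T1 T1
  B -> b
  C -> S T1 | T0 B | b
  T0 -> a
  T1 -> b
  X2 -> C T1

Fill CYK table bottom-up (cells [i..j] with 1 ≤ i ≤ j ≤ 2 only):
  T[1,1] 'b' = {B,C,T1}  orig:{B,C}
  T[2,2] 'b' = {B,C,T1}  orig:{B,C}
  T[1,2] 'bb' = {A,X2}  orig:{A}

Original NTs in T[1,2] deriving "bb": ["A"]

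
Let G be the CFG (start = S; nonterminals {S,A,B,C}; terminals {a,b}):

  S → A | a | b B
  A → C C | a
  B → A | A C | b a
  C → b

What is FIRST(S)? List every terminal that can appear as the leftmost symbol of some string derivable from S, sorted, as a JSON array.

Compute FIRST by fixpoint:
[1]
  A via A→a: +{a}
  B via B→A: +{a}
  B via B→b a: +{b}
  C via C→b: +{b}
  S via S→A: +{a}
  S via S→b B: +{b}
  S: {a,b}  A: {a}  B: {a,b}  C: {b}
[2]
  A via A→C C: +{b}
  S: {a,b}  A: {a,b}  B: {a,b}  C: {b}
[3] — fixpoint
  S: {a,b}  A: {a,b}  B: {a,b}  C: {b}

FIRST(S) = ["a", "b"]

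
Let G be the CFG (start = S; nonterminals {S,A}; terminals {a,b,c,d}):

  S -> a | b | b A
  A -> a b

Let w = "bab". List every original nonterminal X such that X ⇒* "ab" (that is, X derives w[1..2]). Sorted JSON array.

CNF form of G:
  S -> T1 A | a | b
  A -> T0 T1
  T0 -> a
  T1 -> b

CYK table (by increasing span), restricted to cells inside w[1..2]:
  [1..1]={S,T0}  "a"  orig:{S}
  [2..2]={S,T1}  "b"  orig:{S}
  [1..2]={A}  "ab"

Original NTs in T[1,2] deriving "ab": ["A"]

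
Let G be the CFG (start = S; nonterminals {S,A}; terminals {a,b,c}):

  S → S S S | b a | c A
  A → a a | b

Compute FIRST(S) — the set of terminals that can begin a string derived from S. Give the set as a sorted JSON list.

FIRST sets, iterate to fixpoint:
iter 1:
  A via A→a a: +{a}
  A via A→b: +{b}
  S via S→b a: +{b}
  S via S→c A: +{c}
  FIRST[S]={b,c}  FIRST[A]={a,b}
iter 2: — fixpoint
  FIRST[S]={b,c}  FIRST[A]={a,b}

FIRST(S) = ["b", "c"]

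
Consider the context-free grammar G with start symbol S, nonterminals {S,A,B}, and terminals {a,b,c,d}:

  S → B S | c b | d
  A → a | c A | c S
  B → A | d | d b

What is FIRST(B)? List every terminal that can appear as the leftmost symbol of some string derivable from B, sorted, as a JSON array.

Compute FIRST by fixpoint:
round 1:
  A via A→a: +{a}
  A via A→c A: +{c}
  B via B→A: +{a,c}
  B via B→d: +{d}
  S via S→B S: +{a,c,d}
  FIRST[S]={a,c,d}  FIRST[A]={a,c}  FIRST[B]={a,c,d}
round 2: (stable)
  FIRST[S]={a,c,d}  FIRST[A]={a,c}  FIRST[B]={a,c,d}

FIRST(B) = ["a", "c", "d"]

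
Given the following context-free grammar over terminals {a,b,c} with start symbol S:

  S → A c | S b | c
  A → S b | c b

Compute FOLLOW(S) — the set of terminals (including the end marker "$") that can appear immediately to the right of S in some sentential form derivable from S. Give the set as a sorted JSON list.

FIRST iteration:
[1]
  A via A→c b: +{c}
  S via S→A c: +{c}
  FIRST[S]={c}  FIRST[A]={c}
[2] — fixpoint
  FIRST[S]={c}  FIRST[A]={c}

Compute FOLLOW by fixpoint:
seed FOLLOW(S) with $
[1]
  A→S b: FOLLOW(S) ⊇ FIRST(b) = {b}; new: +{b}
  S→A c: FOLLOW(A) ⊇ FIRST(c) = {c}; new: +{c}
  S: {$,b}  A: {c}
[2] — fixpoint
  S: {$,b}  A: {c}

FOLLOW(S) = ["$", "b"]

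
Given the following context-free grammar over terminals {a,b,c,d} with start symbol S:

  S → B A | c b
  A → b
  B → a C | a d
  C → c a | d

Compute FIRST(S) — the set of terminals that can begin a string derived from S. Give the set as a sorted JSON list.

Compute FIRST by fixpoint:
iter 1:
  A via A→b: +{b}
  B via B→a C: +{a}
  C via C→c a: +{c}
  C via C→d: +{d}
  S via S→B A: +{a}
  S via S→c b: +{c}
  FIRST(S)={a,c}  FIRST(A)={b}  FIRST(B)={a}  FIRST(C)={c,d}
iter 2: (no change)
  FIRST(S)={a,c}  FIRST(A)={b}  FIRST(B)={a}  FIRST(C)={c,d}

FIRST(S) = ["a", "c"]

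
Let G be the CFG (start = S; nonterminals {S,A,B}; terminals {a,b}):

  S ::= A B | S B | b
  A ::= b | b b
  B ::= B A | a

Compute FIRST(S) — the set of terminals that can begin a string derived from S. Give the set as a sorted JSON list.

FIRST sets, iterate to fixpoint:
[1]
  A via A→b: +{b}
  B via B→a: +{a}
  S via S→A B: +{b}
  FIRST[S]={b}  FIRST[A]={b}  FIRST[B]={a}
[2] (no change)
  FIRST[S]={b}  FIRST[A]={b}  FIRST[B]={a}

FIRST(S) = ["b"]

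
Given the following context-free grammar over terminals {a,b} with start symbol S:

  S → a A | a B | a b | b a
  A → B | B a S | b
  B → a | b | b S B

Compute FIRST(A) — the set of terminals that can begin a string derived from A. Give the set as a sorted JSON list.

FIRST sets, iterate to fixpoint:
[1]
  A via A→b: +{b}
  B via B→a: +{a}
  B via B→b: +{b}
  S via S→a A: +{a}
  S via S→b a: +{b}
  S: {a,b}  A: {b}  B: {a,b}
[2]
  A via A→B: +{a}
  S: {a,b}  A: {a,b}  B: {a,b}
[3] — fixpoint
  S: {a,b}  A: {a,b}  B: {a,b}

FIRST(A) = ["a", "b"]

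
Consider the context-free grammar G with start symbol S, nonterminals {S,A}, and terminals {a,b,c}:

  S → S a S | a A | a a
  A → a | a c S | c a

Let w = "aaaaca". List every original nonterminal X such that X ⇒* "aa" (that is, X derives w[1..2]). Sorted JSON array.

Convert to CNF:
  S -> S X3 | T0 A | T0 T0
  A -> T0 X2 | T1 T0 | a
  T0 -> a
  T1 -> c
  X2 -> T1 S
  X3 -> T0 S

CYK table (by increasing span) — only the sub-triangle for w[1..2]:
  [1..1]={A,T0}  "a"  orig:{A}
  [2..2]={A,T0}  "a"  orig:{A}
  [1..2]={S}  "aa"

Original NTs in T[1,2] deriving "aa": ["S"]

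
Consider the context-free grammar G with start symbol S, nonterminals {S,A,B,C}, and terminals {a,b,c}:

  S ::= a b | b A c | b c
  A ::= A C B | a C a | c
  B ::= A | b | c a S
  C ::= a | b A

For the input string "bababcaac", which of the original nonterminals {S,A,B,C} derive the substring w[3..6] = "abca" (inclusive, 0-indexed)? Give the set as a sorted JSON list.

CNF form of G:
  S -> T0 T2 | T2 T1 | T2 X8
  A -> A X3 | T0 X4 | c
  B -> A X5 | T0 X6 | T1 X7 | b | c
  C -> T2 A | a
  T0 -> a
  T1 -> c
  T2 -> b
  X3 -> C B
  X4 -> C T0
  X5 -> C B
  X6 -> C T0
  X7 -> T0 S
  X8 -> A T1

CYK fill (cells [i..j] with 3 ≤ i ≤ j ≤ 6 only):
  cell(3,3) a: {C,T0}  orig:{C}
  cell(4,4) b: {B,T2}  orig:{B}
  cell(5,5) c: {A,B,T1}  orig:{A,B}
  cell(6,6) a: {C,T0}  orig:{C}
  cell(3,4) ab: {S,X3,X5}  orig:{S}
  cell(4,5) bc: {C,S}
  cell(5,6) ca: ∅
  cell(3,5) abc: {X7}  orig:{}
  cell(4,6) bca: {X4,X6}  orig:{}
  cell(3,6) abca: {A,B}

Original NTs in T[3,6] deriving "abca": ["A", "B"]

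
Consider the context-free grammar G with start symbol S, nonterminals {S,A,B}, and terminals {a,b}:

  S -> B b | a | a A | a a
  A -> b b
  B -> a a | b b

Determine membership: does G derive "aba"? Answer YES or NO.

CNF form of G:
  S -> B T0 | T1 A | T1 T1 | a
  A -> T0 T0
  B -> T0 T0 | T1 T1
  T0 -> b
  T1 -> a

Fill CYK table bottom-up:
  cell(0,0) a: {S,T1}  orig:{S}
  cell(1,1) b: {T0}  orig:{}
  cell(2,2) a: {S,T1}  orig:{S}
  cell(0,1) ab: ∅
  cell(1,2) ba: ∅
  cell(0,2) aba: ∅

S ∉ T[0,2] ⇒ NO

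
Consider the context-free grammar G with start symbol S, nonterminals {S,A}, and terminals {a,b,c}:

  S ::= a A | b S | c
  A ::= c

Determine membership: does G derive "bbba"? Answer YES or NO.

CNF form of G:
  S -> T0 A | T1 S | c
  A -> c
  T0 -> a
  T1 -> b

Fill CYK table bottom-up:
  cell(0,0) b: {T1}  orig:{}
  cell(1,1) b: {T1}  orig:{}
  cell(2,2) b: {T1}  orig:{}
  cell(3,3) a: {T0}  orig:{}
  cell(0,1) bb: ∅
  cell(1,2) bb: ∅
  cell(2,3) ba: ∅
  cell(0,2) bbb: ∅
  cell(1,3) bba: ∅
  cell(0,3) bbba: ∅

S ∉ T[0,3] ⇒ NO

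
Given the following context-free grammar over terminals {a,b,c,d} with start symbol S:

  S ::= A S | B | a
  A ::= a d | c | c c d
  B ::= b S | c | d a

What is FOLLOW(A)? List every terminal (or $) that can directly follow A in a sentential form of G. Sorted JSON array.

FIRST sets, iterate to fixpoint:
iter 1:
  A via A→a d: +{a}
  A via A→c: +{c}
  B via B→b S: +{b}
  B via B→c: +{c}
  B via B→d a: +{d}
  S via S→A S: +{a,c}
  S via S→B: +{b,d}
  S: {a,b,c,d}  A: {a,c}  B: {b,c,d}
iter 2: — fixpoint
  S: {a,b,c,d}  A: {a,c}  B: {b,c,d}

FOLLOW sets:
FOLLOW(S) := {$}
pass 1:
  S→A S: FOLLOW(A) ⊇ FIRST(S) = {a,b,c,d}; new: +{a,b,c,d}
  S→B: FOLLOW(B) ⊇ FOLLOW(S) ⊇ {$}; new: +{$}
  FOLLOW(S)={$}  FOLLOW(A)={a,b,c,d}  FOLLOW(B)={$}
pass 2: (stable)
  FOLLOW(S)={$}  FOLLOW(A)={a,b,c,d}  FOLLOW(B)={$}

FOLLOW(A) = ["a", "b", "c", "d"]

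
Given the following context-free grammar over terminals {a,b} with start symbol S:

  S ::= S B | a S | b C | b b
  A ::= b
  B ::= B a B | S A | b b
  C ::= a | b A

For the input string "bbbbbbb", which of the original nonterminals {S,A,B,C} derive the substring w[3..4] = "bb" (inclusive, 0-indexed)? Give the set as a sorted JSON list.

CNF form of G:
  S -> S B | T0 S | T1 C | T1 T1
  A -> b
  B -> B X2 | S A | T1 T1
  C -> T1 A | a
  T0 -> a
  T1 -> b
  X2 -> T0 B

CYK fill, restricted to cells inside w[3..4]:
  T[3,3] 'b' = {A,T1}  orig:{A}
  T[4,4] 'b' = {A,T1}  orig:{A}
  T[3,4] 'bb' = {B,C,S}

Original NTs in T[3,4] deriving "bb": ["B", "C", "S"]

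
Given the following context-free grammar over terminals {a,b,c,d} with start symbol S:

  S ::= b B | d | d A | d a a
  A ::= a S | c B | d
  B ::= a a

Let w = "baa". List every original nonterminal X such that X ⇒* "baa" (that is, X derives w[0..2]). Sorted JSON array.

CNF form of G:
  S -> T2 B | T3 A | T3 X4 | d
  A -> T0 S | T1 B | d
  B -> T0 T0
  T0 -> a
  T1 -> c
  T2 -> b
  T3 -> d
  X4 -> T0 T0

CYK table (by increasing span) — only the sub-triangle for w[0..2]:
  T[0,0] 'b' = {T2}  orig:{}
  T[1,1] 'a' = {T0}  orig:{}
  T[2,2] 'a' = {T0}  orig:{}
  T[0,1] 'ba' = ∅
  T[1,2] 'aa' = {B,X4}  orig:{B}
  T[0,2] 'baa' = {S}

Original NTs in T[0,2] deriving "baa": ["S"]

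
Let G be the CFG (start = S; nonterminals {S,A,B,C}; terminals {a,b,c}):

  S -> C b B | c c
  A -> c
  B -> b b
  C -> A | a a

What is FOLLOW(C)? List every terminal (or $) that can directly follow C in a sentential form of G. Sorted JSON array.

FIRST iteration:
iter 1:
  A via A→c: +{c}
  B via B→b b: +{b}
  C via C→A: +{c}
  C via C→a a: +{a}
  S via S→C b B: +{a,c}
  S: {a,c}  A: {c}  B: {b}  C: {a,c}
iter 2: — fixpoint
  S: {a,c}  A: {c}  B: {b}  C: {a,c}

Compute FOLLOW by fixpoint:
seed FOLLOW(S) with $
round 1:
  S→C b B: FOLLOW(C) ⊇ FIRST(b) = {b}; new: +{b}
  S→C b B: FOLLOW(B) ⊇ FOLLOW(S) ⊇ {$}; new: +{$}
  S: {$}  A: {}  B: {$}  C: {b}
round 2:
  C→A: FOLLOW(A) ⊇ FOLLOW(C) ⊇ {b}; new: +{b}
  S: {$}  A: {b}  B: {$}  C: {b}
round 3: — fixpoint
  S: {$}  A: {b}  B: {$}  C: {b}

FOLLOW(C) = ["b"]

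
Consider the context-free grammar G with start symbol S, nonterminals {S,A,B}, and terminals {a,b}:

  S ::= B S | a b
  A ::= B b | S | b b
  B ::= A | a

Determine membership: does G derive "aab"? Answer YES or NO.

Convert to CNF:
  S -> B S | T1 T0
  A -> B S | B T0 | T0 T0 | T1 T0
  B -> B S | B T0 | T0 T0 | T1 T0 | a
  T0 -> b
  T1 -> a

CYK table (by increasing span):
  cell(0,0) a: {B,T1}  orig:{B}
  cell(1,1) a: {B,T1}  orig:{B}
  cell(2,2) b: {T0}  orig:{}
  cell(0,1) aa: ∅
  cell(1,2) ab: {A,B,S}
  cell(0,2) aab: {A,B,S}

S ∈ T[0,2] ⇒ YES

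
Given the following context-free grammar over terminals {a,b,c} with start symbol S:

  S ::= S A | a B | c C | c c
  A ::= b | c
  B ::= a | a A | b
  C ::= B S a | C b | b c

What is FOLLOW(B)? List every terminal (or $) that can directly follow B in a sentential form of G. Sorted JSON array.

FIRST iteration:
[1]
  A via A→b: +{b}
  A via A→c: +{c}
  B via B→a: +{a}
  B via B→b: +{b}
  C via C→B S a: +{a,b}
  S via S→a B: +{a}
  S via S→c C: +{c}
  FIRST[S]={a,c}  FIRST[A]={b,c}  FIRST[B]={a,b}  FIRST[C]={a,b}
[2] done
  FIRST[S]={a,c}  FIRST[A]={b,c}  FIRST[B]={a,b}  FIRST[C]={a,b}

Compute FOLLOW by fixpoint:
seed FOLLOW(S) with $
round 1:
  C→B S a: FOLLOW(B) ⊇ FIRST(S) = {a,c}; new: +{a,c}
  C→B S a: FOLLOW(S) ⊇ FIRST(a) = {a}; new: +{a}
  C→C b: FOLLOW(C) ⊇ FIRST(b) = {b}; new: +{b}
  S→S A: FOLLOW(S) ⊇ FIRST(A) = {b,c}; new: +{b,c}
  S→S A: FOLLOW(A) ⊇ FOLLOW(S) ⊇ {$,a,b,c}; new: +{$,a,b,c}
  S→a B: FOLLOW(B) ⊇ FOLLOW(S) ⊇ {$,a,b,c}; new: +{$,b}
  S→c C: FOLLOW(C) ⊇ FOLLOW(S) ⊇ {$,a,b,c}; new: +{$,a,c}
  FOLLOW[S]={$,a,b,c}  FOLLOW[A]={$,a,b,c}  FOLLOW[B]={$,a,b,c}  FOLLOW[C]={$,a,b,c}
round 2: — fixpoint
  FOLLOW[S]={$,a,b,c}  FOLLOW[A]={$,a,b,c}  FOLLOW[B]={$,a,b,c}  FOLLOW[C]={$,a,b,c}

FOLLOW(B) = ["$", "a", "b", "c"]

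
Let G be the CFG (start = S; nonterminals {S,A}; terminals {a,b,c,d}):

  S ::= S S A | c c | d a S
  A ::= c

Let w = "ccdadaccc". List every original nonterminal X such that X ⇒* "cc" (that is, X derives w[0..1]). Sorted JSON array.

Convert to CNF:
  S -> S X3 | T0 T0 | T1 X4
  A -> c
  T0 -> c
  T1 -> d
  T2 -> a
  X3 -> S A
  X4 -> T2 S

CYK fill, restricted to cells inside w[0..1]:
  [0..0]={A,T0}  "c"  orig:{A}
  [1..1]={A,T0}  "c"  orig:{A}
  [0..1]={S}  "cc"

Original NTs in T[0,1] deriving "cc": ["S"]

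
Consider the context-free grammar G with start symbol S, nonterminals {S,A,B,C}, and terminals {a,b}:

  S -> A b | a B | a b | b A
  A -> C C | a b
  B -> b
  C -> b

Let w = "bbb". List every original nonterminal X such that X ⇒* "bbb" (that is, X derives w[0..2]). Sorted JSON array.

Convert to CNF:
  S -> A T1 | T0 B | T0 T1 | T1 A
  A -> C C | T0 T1
  B -> b
  C -> b
  T0 -> a
  T1 -> b

CYK fill — only the sub-triangle for w[0..2]:
  T[0,0] 'b' = {B,C,T1}  orig:{B,C}
  T[1,1] 'b' = {B,C,T1}  orig:{B,C}
  T[2,2] 'b' = {B,C,T1}  orig:{B,C}
  T[0,1] 'bb' = {A}
  T[1,2] 'bb' = {A}
  T[0,2] 'bbb' = {S}

Original NTs in T[0,2] deriving "bbb": ["S"]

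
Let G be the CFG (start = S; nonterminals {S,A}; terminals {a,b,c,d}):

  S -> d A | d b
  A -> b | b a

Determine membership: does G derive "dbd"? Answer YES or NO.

CNF form of G:
  S -> T2 A | T2 T0
  A -> T0 T1 | b
  T0 -> b
  T1 -> a
  T2 -> d

CYK fill:
  cell(0,0) d: {T2}  orig:{}
  cell(1,1) b: {A,T0}  orig:{A}
  cell(2,2) d: {T2}  orig:{}
  cell(0,1) db: {S}
  cell(1,2) bd: ∅
  cell(0,2) dbd: ∅

S ∉ T[0,2] ⇒ NO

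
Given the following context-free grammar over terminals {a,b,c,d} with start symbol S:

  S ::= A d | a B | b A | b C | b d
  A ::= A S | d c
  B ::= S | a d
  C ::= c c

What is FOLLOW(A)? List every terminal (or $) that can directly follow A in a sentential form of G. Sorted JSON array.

FIRST iteration:
[1]
  A via A→d c: +{d}
  B via B→a d: +{a}
  C via C→c c: +{c}
  S via S→A d: +{d}
  S via S→a B: +{a}
  S via S→b A: +{b}
  FIRST(S)={a,b,d}  FIRST(A)={d}  FIRST(B)={a}  FIRST(C)={c}
[2]
  B via B→S: +{b,d}
  FIRST(S)={a,b,d}  FIRST(A)={d}  FIRST(B)={a,b,d}  FIRST(C)={c}
[3] done
  FIRST(S)={a,b,d}  FIRST(A)={d}  FIRST(B)={a,b,d}  FIRST(C)={c}

FOLLOW sets:
FOLLOW(S) := {$}
[1]
  A→A S: FOLLOW(A) ⊇ FIRST(S) = {a,b,d}; new: +{a,b,d}
  A→A S: FOLLOW(S) ⊇ FOLLOW(A) ⊇ {a,b,d}; new: +{a,b,d}
  S→a B: FOLLOW(B) ⊇ FOLLOW(S) ⊇ {$,a,b,d}; new: +{$,a,b,d}
  S→b A: FOLLOW(A) ⊇ FOLLOW(S) ⊇ {$,a,b,d}; new: +{$}
  S→b C: FOLLOW(C) ⊇ FOLLOW(S) ⊇ {$,a,b,d}; new: +{$,a,b,d}
  FOLLOW(S)={$,a,b,d}  FOLLOW(A)={$,a,b,d}  FOLLOW(B)={$,a,b,d}  FOLLOW(C)={$,a,b,d}
[2] (stable)
  FOLLOW(S)={$,a,b,d}  FOLLOW(A)={$,a,b,d}  FOLLOW(B)={$,a,b,d}  FOLLOW(C)={$,a,b,d}

FOLLOW(A) = ["$", "a", "b", "d"]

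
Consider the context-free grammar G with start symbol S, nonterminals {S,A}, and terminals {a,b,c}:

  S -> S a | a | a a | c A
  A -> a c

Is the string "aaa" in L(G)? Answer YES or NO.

CNF form of G:
  S -> S T0 | T0 T0 | T1 A | a
  A -> T0 T1
  T0 -> a
  T1 -> c

CYK table (by increasing span):
  cell(0,0) a: {S,T0}  orig:{S}
  cell(1,1) a: {S,T0}  orig:{S}
  cell(2,2) a: {S,T0}  orig:{S}
  cell(0,1) aa: {S}
  cell(1,2) aa: {S}
  cell(0,2) aaa: {S}

S ∈ T[0,2] ⇒ YES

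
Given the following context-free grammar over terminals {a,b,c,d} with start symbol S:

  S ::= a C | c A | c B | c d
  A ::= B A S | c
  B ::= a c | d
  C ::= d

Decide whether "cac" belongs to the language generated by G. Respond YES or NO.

Convert to CNF:
  S -> T0 C | T1 A | T1 B | T1 T2
  A -> B X3 | c
  B -> T0 T1 | d
  C -> d
  T0 -> a
  T1 -> c
  T2 -> d
  X3 -> A S

CYK table (by increasing span):
  cell(0,0) c: {A,T1}  orig:{A}
  cell(1,1) a: {T0}  orig:{}
  cell(2,2) c: {A,T1}  orig:{A}
  cell(0,1) ca: ∅
  cell(1,2) ac: {B}
  cell(0,2) cac: {S}

S ∈ T[0,2] ⇒ YES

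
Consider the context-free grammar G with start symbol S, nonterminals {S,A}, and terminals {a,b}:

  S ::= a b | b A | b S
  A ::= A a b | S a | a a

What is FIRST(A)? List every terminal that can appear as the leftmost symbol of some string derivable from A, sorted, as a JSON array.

Compute FIRST by fixpoint:
pass 1:
  A via A→a a: +{a}
  S via S→a b: +{a}
  S via S→b A: +{b}
  S: {a,b}  A: {a}
pass 2:
  A via A→S a: +{b}
  S: {a,b}  A: {a,b}
pass 3: — fixpoint
  S: {a,b}  A: {a,b}

FIRST(A) = ["a", "b"]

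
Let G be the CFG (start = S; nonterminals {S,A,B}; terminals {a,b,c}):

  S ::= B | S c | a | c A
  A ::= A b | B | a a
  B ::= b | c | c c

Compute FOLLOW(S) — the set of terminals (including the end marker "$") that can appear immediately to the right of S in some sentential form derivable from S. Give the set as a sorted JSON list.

Compute FIRST by fixpoint:
pass 1:
  A via A→a a: +{a}
  B via B→b: +{b}
  B via B→c: +{c}
  S via S→B: +{b,c}
  S via S→a: +{a}
  FIRST(S)={a,b,c}  FIRST(A)={a}  FIRST(B)={b,c}
pass 2:
  A via A→B: +{b,c}
  FIRST(S)={a,b,c}  FIRST(A)={a,b,c}  FIRST(B)={b,c}
pass 3: — fixpoint
  FIRST(S)={a,b,c}  FIRST(A)={a,b,c}  FIRST(B)={b,c}

FOLLOW sets:
FOLLOW(S) := {$}
round 1:
  A→A b: FOLLOW(A) ⊇ FIRST(b) = {b}; new: +{b}
  A→B: FOLLOW(B) ⊇ FOLLOW(A) ⊇ {b}; new: +{b}
  S→B: FOLLOW(B) ⊇ FOLLOW(S) ⊇ {$}; new: +{$}
  S→S c: FOLLOW(S) ⊇ FIRST(c) = {c}; new: +{c}
  S→c A: FOLLOW(A) ⊇ FOLLOW(S) ⊇ {$,c}; new: +{$,c}
  FOLLOW[S]={$,c}  FOLLOW[A]={$,b,c}  FOLLOW[B]={$,b}
round 2:
  A→B: FOLLOW(B) ⊇ FOLLOW(A) ⊇ {$,b,c}; new: +{c}
  FOLLOW[S]={$,c}  FOLLOW[A]={$,b,c}  FOLLOW[B]={$,b,c}
round 3: — fixpoint
  FOLLOW[S]={$,c}  FOLLOW[A]={$,b,c}  FOLLOW[B]={$,b,c}

FOLLOW(S) = ["$", "c"]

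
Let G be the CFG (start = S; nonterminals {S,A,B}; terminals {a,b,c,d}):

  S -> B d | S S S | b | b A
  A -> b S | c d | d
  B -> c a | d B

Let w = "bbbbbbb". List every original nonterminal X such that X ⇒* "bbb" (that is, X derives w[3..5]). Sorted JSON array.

CNF form of G:
  S -> B T2 | S X4 | T0 A | b
  A -> T0 S | T1 T2 | d
  B -> T1 T3 | T2 B
  T0 -> b
  T1 -> c
  T2 -> d
  T3 -> a
  X4 -> S S

CYK fill (cells [i..j] with 3 ≤ i ≤ j ≤ 5 only):
  cell(3,3) b: {S,T0}  orig:{S}
  cell(4,4) b: {S,T0}  orig:{S}
  cell(5,5) b: {S,T0}  orig:{S}
  cell(3,4) bb: {A,X4}  orig:{A}
  cell(4,5) bb: {A,X4}  orig:{A}
  cell(3,5) bbb: {S}

Original NTs in T[3,5] deriving "bbb": ["S"]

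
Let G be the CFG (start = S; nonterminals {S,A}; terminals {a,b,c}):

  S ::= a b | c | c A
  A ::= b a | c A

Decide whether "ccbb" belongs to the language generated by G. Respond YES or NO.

Convert to CNF:
  S -> T1 T0 | T2 A | c
  A -> T0 T1 | T2 A
  T0 -> b
  T1 -> a
  T2 -> c

CYK table (by increasing span):
  cell(0,0) c: {S,T2}  orig:{S}
  cell(1,1) c: {S,T2}  orig:{S}
  cell(2,2) b: {T0}  orig:{}
  cell(3,3) b: {T0}  orig:{}
  cell(0,1) cc: ∅
  cell(1,2) cb: ∅
  cell(2,3) bb: ∅
  cell(0,2) ccb: ∅
  cell(1,3) cbb: ∅
  cell(0,3) ccbb: ∅

S ∉ T[0,3] ⇒ NO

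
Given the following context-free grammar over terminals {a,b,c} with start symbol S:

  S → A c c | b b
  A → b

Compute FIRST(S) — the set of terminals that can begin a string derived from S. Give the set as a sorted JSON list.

FIRST sets, iterate to fixpoint:
pass 1:
  A via A→b: +{b}
  S via S→A c c: +{b}
  FIRST(S)={b}  FIRST(A)={b}
pass 2: (stable)
  FIRST(S)={b}  FIRST(A)={b}

FIRST(S) = ["b"]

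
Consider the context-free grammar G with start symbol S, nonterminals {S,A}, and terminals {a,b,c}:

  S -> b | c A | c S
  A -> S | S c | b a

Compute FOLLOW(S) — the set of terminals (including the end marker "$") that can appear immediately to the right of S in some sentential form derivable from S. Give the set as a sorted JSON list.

FIRST sets, iterate to fixpoint:
pass 1:
  A via A→b a: +{b}
  S via S→b: +{b}
  S via S→c A: +{c}
  FIRST[S]={b,c}  FIRST[A]={b}
pass 2:
  A via A→S: +{c}
  FIRST[S]={b,c}  FIRST[A]={b,c}
pass 3: (stable)
  FIRST[S]={b,c}  FIRST[A]={b,c}

FOLLOW iteration:
seed FOLLOW(S) with $
round 1:
  A→S c: FOLLOW(S) ⊇ FIRST(c) = {c}; new: +{c}
  S→c A: FOLLOW(A) ⊇ FOLLOW(S) ⊇ {$,c}; new: +{$,c}
  S: {$,c}  A: {$,c}
round 2: (no change)
  S: {$,c}  A: {$,c}

FOLLOW(S) = ["$", "c"]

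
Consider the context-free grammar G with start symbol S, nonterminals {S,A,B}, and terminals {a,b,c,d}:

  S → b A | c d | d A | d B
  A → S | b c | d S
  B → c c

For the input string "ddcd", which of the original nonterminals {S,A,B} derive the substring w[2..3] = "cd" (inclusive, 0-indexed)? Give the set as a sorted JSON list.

Convert to CNF:
  S -> T0 A | T1 T2 | T2 A | T2 B
  A -> T0 A | T0 T1 | T1 T2 | T2 A | T2 B | T2 S
  B -> T1 T1
  T0 -> b
  T1 -> c
  T2 -> d

CYK fill (cells [i..j] with 2 ≤ i ≤ j ≤ 3 only):
  T[2,2] 'c' = {T1}  orig:{}
  T[3,3] 'd' = {T2}  orig:{}
  T[2,3] 'cd' = {A,S}

Original NTs in T[2,3] deriving "cd": ["A", "S"]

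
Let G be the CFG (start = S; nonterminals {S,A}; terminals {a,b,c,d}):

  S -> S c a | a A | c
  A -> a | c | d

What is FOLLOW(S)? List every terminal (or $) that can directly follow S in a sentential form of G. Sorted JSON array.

Compute FIRST by fixpoint:
[1]
  A via A→a: +{a}
  A via A→c: +{c}
  A via A→d: +{d}
  S via S→a A: +{a}
  S via S→c: +{c}
  FIRST[S]={a,c}  FIRST[A]={a,c,d}
[2] — fixpoint
  FIRST[S]={a,c}  FIRST[A]={a,c,d}

FOLLOW sets:
FOLLOW(S) := {$}
iter 1:
  S→S c a: FOLLOW(S) ⊇ FIRST(c) = {c}; new: +{c}
  S→a A: FOLLOW(A) ⊇ FOLLOW(S) ⊇ {$,c}; new: +{$,c}
  S: {$,c}  A: {$,c}
iter 2: (no change)
  S: {$,c}  A: {$,c}

FOLLOW(S) = ["$", "c"]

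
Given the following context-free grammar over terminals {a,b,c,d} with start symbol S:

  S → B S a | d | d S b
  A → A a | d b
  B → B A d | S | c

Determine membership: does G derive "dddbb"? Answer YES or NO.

CNF form of G:
  S -> B X6 | T1 X7 | d
  A -> A T0 | T1 T2
  B -> B X3 | B X4 | T1 X5 | c | d
  T0 -> a
  T1 -> d
  T2 -> b
  X3 -> A T1
  X4 -> S T0
  X5 -> S T2
  X6 -> S T0
  X7 -> S T2

Fill CYK table bottom-up:
  cell(0,0) d: {B,S,T1}  orig:{B,S}
  cell(1,1) d: {B,S,T1}  orig:{B,S}
  cell(2,2) d: {B,S,T1}  orig:{B,S}
  cell(3,3) b: {T2}  orig:{}
  cell(4,4) b: {T2}  orig:{}
  cell(0,1) dd: ∅
  cell(1,2) dd: ∅
  cell(2,3) db: {A,X5,X7}  orig:{A}
  cell(3,4) bb: ∅
  cell(0,2) ddd: ∅
  cell(1,3) ddb: {B,S}
  cell(2,4) dbb: ∅
  cell(0,3) dddb: ∅
  cell(1,4) ddbb: {X5,X7}  orig:{}
  cell(0,4) dddbb: {B,S}

S ∈ T[0,4] ⇒ YES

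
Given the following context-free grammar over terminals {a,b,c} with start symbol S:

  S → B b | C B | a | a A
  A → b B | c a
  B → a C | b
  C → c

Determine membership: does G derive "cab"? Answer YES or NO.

CNF form of G:
  S -> B T0 | C B | T2 A | a
  A -> T0 B | T1 T2
  B -> T2 C | b
  C -> c
  T0 -> b
  T1 -> c
  T2 -> a

CYK table (by increasing span):
  T[0,0] 'c' = {C,T1}  orig:{C}
  T[1,1] 'a' = {S,T2}  orig:{S}
  T[2,2] 'b' = {B,T0}  orig:{B}
  T[0,1] 'ca' = {A}
  T[1,2] 'ab' = ∅
  T[0,2] 'cab' = ∅

S ∉ T[0,2] ⇒ NO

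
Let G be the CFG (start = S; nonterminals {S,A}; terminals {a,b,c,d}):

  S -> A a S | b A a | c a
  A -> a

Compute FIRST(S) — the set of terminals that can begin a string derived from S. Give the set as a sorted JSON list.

FIRST sets, iterate to fixpoint:
iter 1:
  A via A→a: +{a}
  S via S→A a S: +{a}
  S via S→b A a: +{b}
  S via S→c a: +{c}
  FIRST(S)={a,b,c}  FIRST(A)={a}
iter 2: done
  FIRST(S)={a,b,c}  FIRST(A)={a}

FIRST(S) = ["a", "b", "c"]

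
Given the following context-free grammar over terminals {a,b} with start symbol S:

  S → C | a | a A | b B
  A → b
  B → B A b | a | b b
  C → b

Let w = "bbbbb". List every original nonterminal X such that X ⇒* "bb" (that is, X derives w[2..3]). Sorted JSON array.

CNF form of G:
  S -> T0 B | T1 A | a | b
  A -> b
  B -> B X2 | T0 T0 | a
  C -> b
  T0 -> b
  T1 -> a
  X2 -> A T0

Fill CYK table bottom-up (cells [i..j] with 2 ≤ i ≤ j ≤ 3 only):
  T[2,2] 'b' = {A,C,S,T0}  orig:{A,C,S}
  T[3,3] 'b' = {A,C,S,T0}  orig:{A,C,S}
  T[2,3] 'bb' = {B,X2}  orig:{B}

Original NTs in T[2,3] deriving "bb": ["B"]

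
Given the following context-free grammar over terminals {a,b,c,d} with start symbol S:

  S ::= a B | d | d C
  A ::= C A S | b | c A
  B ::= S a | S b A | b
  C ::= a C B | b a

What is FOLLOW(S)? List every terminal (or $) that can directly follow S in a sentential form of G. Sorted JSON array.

Compute FIRST by fixpoint:
pass 1:
  A via A→b: +{b}
  A via A→c A: +{c}
  B via B→b: +{b}
  C via C→a C B: +{a}
  C via C→b a: +{b}
  S via S→a B: +{a}
  S via S→d: +{d}
  S: {a,d}  A: {b,c}  B: {b}  C: {a,b}
pass 2:
  A via A→C A S: +{a}
  B via B→S a: +{a,d}
  S: {a,d}  A: {a,b,c}  B: {a,b,d}  C: {a,b}
pass 3: (no change)
  S: {a,d}  A: {a,b,c}  B: {a,b,d}  C: {a,b}

Compute FOLLOW by fixpoint:
FOLLOW(S) := {$}
[1]
  A→C A S: FOLLOW(C) ⊇ FIRST(A) = {a,b,c}; new: +{a,b,c}
  A→C A S: FOLLOW(A) ⊇ FIRST(S) = {a,d}; new: +{a,d}
  A→C A S: FOLLOW(S) ⊇ FOLLOW(A) ⊇ {a,d}; new: +{a,d}
  B→S b A: FOLLOW(S) ⊇ FIRST(b) = {b}; new: +{b}
  C→a C B: FOLLOW(C) ⊇ FIRST(B) = {a,b,d}; new: +{d}
  C→a C B: FOLLOW(B) ⊇ FOLLOW(C) ⊇ {a,b,c,d}; new: +{a,b,c,d}
  S→a B: FOLLOW(B) ⊇ FOLLOW(S) ⊇ {$,a,b,d}; new: +{$}
  S→d C: FOLLOW(C) ⊇ FOLLOW(S) ⊇ {$,a,b,d}; new: +{$}
  FOLLOW[S]={$,a,b,d}  FOLLOW[A]={a,d}  FOLLOW[B]={$,a,b,c,d}  FOLLOW[C]={$,a,b,c,d}
[2]
  B→S b A: FOLLOW(A) ⊇ FOLLOW(B) ⊇ {$,a,b,c,d}; new: +{$,b,c}
  FOLLOW[S]={$,a,b,d}  FOLLOW[A]={$,a,b,c,d}  FOLLOW[B]={$,a,b,c,d}  FOLLOW[C]={$,a,b,c,d}
[3]
  A→C A S: FOLLOW(S) ⊇ FOLLOW(A) ⊇ {$,a,b,c,d}; new: +{c}
  FOLLOW[S]={$,a,b,c,d}  FOLLOW[A]={$,a,b,c,d}  FOLLOW[B]={$,a,b,c,d}  FOLLOW[C]={$,a,b,c,d}
[4] (no change)
  FOLLOW[S]={$,a,b,c,d}  FOLLOW[A]={$,a,b,c,d}  FOLLOW[B]={$,a,b,c,d}  FOLLOW[C]={$,a,b,c,d}

FOLLOW(S) = ["$", "a", "b", "c", "d"]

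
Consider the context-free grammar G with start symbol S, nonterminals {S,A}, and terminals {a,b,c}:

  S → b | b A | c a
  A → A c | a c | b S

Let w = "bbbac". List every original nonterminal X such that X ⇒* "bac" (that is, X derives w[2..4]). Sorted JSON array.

CNF form of G:
  S -> T0 T1 | T2 A | b
  A -> A T0 | T1 T0 | T2 S
  T0 -> c
  T1 -> a
  T2 -> b

CYK table (by increasing span) (cells [i..j] with 2 ≤ i ≤ j ≤ 4 only):
  cell(2,2) b: {S,T2}  orig:{S}
  cell(3,3) a: {T1}  orig:{}
  cell(4,4) c: {T0}  orig:{}
  cell(2,3) ba: ∅
  cell(3,4) ac: {A}
  cell(2,4) bac: {S}

Original NTs in T[2,4] deriving "bac": ["S"]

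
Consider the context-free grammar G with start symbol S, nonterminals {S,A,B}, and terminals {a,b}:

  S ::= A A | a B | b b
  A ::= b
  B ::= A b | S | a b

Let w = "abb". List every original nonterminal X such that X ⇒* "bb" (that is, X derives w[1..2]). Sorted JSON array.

Convert to CNF:
  S -> A A | T0 T0 | T1 B
  A -> b
  B -> A A | A T0 | T0 T0 | T1 B | T1 T0
  T0 -> b
  T1 -> a

CYK fill — only the sub-triangle for w[1..2]:
  cell(1,1) b: {A,T0}  orig:{A}
  cell(2,2) b: {A,T0}  orig:{A}
  cell(1,2) bb: {B,S}

Original NTs in T[1,2] deriving "bb": ["B", "S"]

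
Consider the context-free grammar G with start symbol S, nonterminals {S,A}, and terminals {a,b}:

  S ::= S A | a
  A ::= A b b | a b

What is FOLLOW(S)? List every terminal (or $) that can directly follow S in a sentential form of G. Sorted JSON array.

FIRST iteration:
round 1:
  A via A→a b: +{a}
  S via S→a: +{a}
  S: {a}  A: {a}
round 2: (stable)
  S: {a}  A: {a}

FOLLOW iteration:
FOLLOW(S) := {$}
iter 1:
  A→A b b: FOLLOW(A) ⊇ FIRST(b) = {b}; new: +{b}
  S→S A: FOLLOW(S) ⊇ FIRST(A) = {a}; new: +{a}
  S→S A: FOLLOW(A) ⊇ FOLLOW(S) ⊇ {$,a}; new: +{$,a}
  S: {$,a}  A: {$,a,b}
iter 2: (stable)
  S: {$,a}  A: {$,a,b}

FOLLOW(S) = ["$", "a"]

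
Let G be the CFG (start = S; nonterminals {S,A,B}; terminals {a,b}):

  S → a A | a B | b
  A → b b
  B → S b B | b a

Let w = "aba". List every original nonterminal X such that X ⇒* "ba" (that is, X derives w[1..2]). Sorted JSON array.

Convert to CNF:
  S -> T1 A | T1 B | b
  A -> T0 T0
  B -> S X2 | T0 T1
  T0 -> b
  T1 -> a
  X2 -> T0 B

Fill CYK table bottom-up (cells [i..j] with 1 ≤ i ≤ j ≤ 2 only):
  [1..1]={S,T0}  "b"  orig:{S}
  [2..2]={T1}  "a"  orig:{}
  [1..2]={B}  "ba"

Original NTs in T[1,2] deriving "ba": ["B"]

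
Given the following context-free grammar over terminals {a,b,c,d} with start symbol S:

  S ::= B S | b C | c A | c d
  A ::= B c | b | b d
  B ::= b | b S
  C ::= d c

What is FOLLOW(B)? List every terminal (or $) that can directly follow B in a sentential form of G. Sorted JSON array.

FIRST sets, iterate to fixpoint:
pass 1:
  A via A→b: +{b}
  B via B→b: +{b}
  C via C→d c: +{d}
  S via S→B S: +{b}
  S via S→c A: +{c}
  FIRST[S]={b,c}  FIRST[A]={b}  FIRST[B]={b}  FIRST[C]={d}
pass 2: (no change)
  FIRST[S]={b,c}  FIRST[A]={b}  FIRST[B]={b}  FIRST[C]={d}

FOLLOW iteration:
FOLLOW(S) := {$}
pass 1:
  A→B c: FOLLOW(B) ⊇ FIRST(c) = {c}; new: +{c}
  B→b S: FOLLOW(S) ⊇ FOLLOW(B) ⊇ {c}; new: +{c}
  S→B S: FOLLOW(B) ⊇ FIRST(S) = {b,c}; new: +{b}
  S→b C: FOLLOW(C) ⊇ FOLLOW(S) ⊇ {$,c}; new: +{$,c}
  S→c A: FOLLOW(A) ⊇ FOLLOW(S) ⊇ {$,c}; new: +{$,c}
  S: {$,c}  A: {$,c}  B: {b,c}  C: {$,c}
pass 2:
  B→b S: FOLLOW(S) ⊇ FOLLOW(B) ⊇ {b,c}; new: +{b}
  S→b C: FOLLOW(C) ⊇ FOLLOW(S) ⊇ {$,b,c}; new: +{b}
  S→c A: FOLLOW(A) ⊇ FOLLOW(S) ⊇ {$,b,c}; new: +{b}
  S: {$,b,c}  A: {$,b,c}  B: {b,c}  C: {$,b,c}
pass 3: done
  S: {$,b,c}  A: {$,b,c}  B: {b,c}  C: {$,b,c}

FOLLOW(B) = ["b", "c"]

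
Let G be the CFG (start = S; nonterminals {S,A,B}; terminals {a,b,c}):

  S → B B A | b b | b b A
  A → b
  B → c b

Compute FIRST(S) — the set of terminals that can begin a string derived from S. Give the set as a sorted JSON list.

Compute FIRST by fixpoint:
pass 1:
  A via A→b: +{b}
  B via B→c b: +{c}
  S via S→B B A: +{c}
  S via S→b b: +{b}
  FIRST(S)={b,c}  FIRST(A)={b}  FIRST(B)={c}
pass 2: (stable)
  FIRST(S)={b,c}  FIRST(A)={b}  FIRST(B)={c}

FIRST(S) = ["b", "c"]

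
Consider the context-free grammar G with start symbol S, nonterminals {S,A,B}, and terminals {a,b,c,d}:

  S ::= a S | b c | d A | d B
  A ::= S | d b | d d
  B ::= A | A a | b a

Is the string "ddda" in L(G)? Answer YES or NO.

Convert to CNF:
  S -> T0 S | T1 T2 | T3 A | T3 B
  A -> T0 S | T1 T2 | T3 A | T3 B | T3 T1 | T3 T3
  B -> A T0 | T0 S | T1 T0 | T1 T2 | T3 A | T3 B | T3 T1 | T3 T3
  T0 -> a
  T1 -> b
  T2 -> c
  T3 -> d

CYK table (by increasing span):
  T[0,0] 'd' = {T3}  orig:{}
  T[1,1] 'd' = {T3}  orig:{}
  T[2,2] 'd' = {T3}  orig:{}
  T[3,3] 'a' = {T0}  orig:{}
  T[0,1] 'dd' = {A,B}
  T[1,2] 'dd' = {A,B}
  T[2,3] 'da' = ∅
  T[0,2] 'ddd' = {A,B,S}
  T[1,3] 'dda' = {B}
  T[0,3] 'ddda' = {A,B,S}

S ∈ T[0,3] ⇒ YES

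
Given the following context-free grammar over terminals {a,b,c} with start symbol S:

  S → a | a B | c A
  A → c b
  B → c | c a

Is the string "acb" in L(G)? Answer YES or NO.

CNF form of G:
  S -> T0 A | T2 B | a
  A -> T0 T1
  B -> T0 T2 | c
  T0 -> c
  T1 -> b
  T2 -> a

Fill CYK table bottom-up:
  T[0,0] 'a' = {S,T2}  orig:{S}
  T[1,1] 'c' = {B,T0}  orig:{B}
  T[2,2] 'b' = {T1}  orig:{}
  T[0,1] 'ac' = {S}
  T[1,2] 'cb' = {A}
  T[0,2] 'acb' = ∅

S ∉ T[0,2] ⇒ NO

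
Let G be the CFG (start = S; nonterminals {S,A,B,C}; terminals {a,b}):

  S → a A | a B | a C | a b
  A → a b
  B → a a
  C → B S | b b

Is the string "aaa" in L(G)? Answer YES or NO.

Convert to CNF:
  S -> T0 A | T0 B | T0 C | T0 T1
  A -> T0 T1
  B -> T0 T0
  C -> B S | T1 T1
  T0 -> a
  T1 -> b

CYK fill:
  cell(0,0) a: {T0}  orig:{}
  cell(1,1) a: {T0}  orig:{}
  cell(2,2) a: {T0}  orig:{}
  cell(0,1) aa: {B}
  cell(1,2) aa: {B}
  cell(0,2) aaa: {S}

S ∈ T[0,2] ⇒ YES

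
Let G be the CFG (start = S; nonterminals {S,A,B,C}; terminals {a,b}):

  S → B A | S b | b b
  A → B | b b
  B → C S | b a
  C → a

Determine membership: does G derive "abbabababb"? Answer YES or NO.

CNF form of G:
  S -> B A | S T0 | T0 T0
  A -> C S | T0 T0 | T0 T1
  B -> C S | T0 T1
  C -> a
  T0 -> b
  T1 -> a

Fill CYK table bottom-up:
  [0..0]={C,T1}  "a"  orig:{C}
  [1..1]={T0}  "b"  orig:{}
  [2..2]={T0}  "b"  orig:{}
  [3..3]={C,T1}  "a"  orig:{C}
  [4..4]={T0}  "b"  orig:{}
  [5..5]={C,T1}  "a"  orig:{C}
  [6..6]={T0}  "b"  orig:{}
  [7..7]={C,T1}  "a"  orig:{C}
  [8..8]={T0}  "b"  orig:{}
  [9..9]={T0}  "b"  orig:{}
  [0..1]=∅  "ab"
  [1..2]={A,S}  "bb"
  [2..3]={A,B}  "ba"
  [3..4]=∅  "ab"
  [4..5]={A,B}  "ba"
  [5..6]=∅  "ab"
  [6..7]={A,B}  "ba"
  [7..8]=∅  "ab"
  [8..9]={A,S}  "bb"
  [0..2]={A,B}  "abb"
  [1..3]=∅  "bba"
  [2..4]=∅  "bab"
  [3..5]=∅  "aba"
  [4..6]=∅  "bab"
  [5..7]=∅  "aba"
  [6..8]=∅  "bab"
  [7..9]={A,B}  "abb"
  [0..3]=∅  "abba"
  [1..4]=∅  "bbab"
  [2..5]={S}  "baba"
  [3..6]=∅  "abab"
  [4..7]={S}  "baba"
  [5..8]=∅  "abab"
  [6..9]={S}  "babb"
  [0..4]=∅  "abbab"
  [1..5]=∅  "bbaba"
  [2..6]={S}  "babab"
  [3..7]={A,B}  "ababa"
  [4..8]={S}  "babab"
  [5..9]={A,B}  "ababb"
  [0..5]=∅  "abbaba"
  [1..6]=∅  "bbabab"
  [2..7]=∅  "bababa"
  [3..8]={A,B}  "ababab"
  [4..9]={S}  "bababb"
  [0..6]=∅  "abbabab"
  [1..7]=∅  "bbababa"
  [2..8]=∅  "bababab"
  [3..9]={A,B,S}  "abababb"
  [0..7]={S}  "abbababa"
  [1..8]=∅  "bbababab"
  [2..9]=∅  "babababb"
  [0..8]={S}  "abbababab"
  [1..9]=∅  "bbabababb"
  [0..9]={S}  "abbabababb"

S ∈ T[0,9] ⇒ YES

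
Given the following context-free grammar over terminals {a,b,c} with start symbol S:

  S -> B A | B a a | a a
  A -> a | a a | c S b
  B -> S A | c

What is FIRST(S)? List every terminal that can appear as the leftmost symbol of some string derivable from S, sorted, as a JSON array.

FIRST sets, iterate to fixpoint:
[1]
  A via A→a: +{a}
  A via A→c S b: +{c}
  B via B→c: +{c}
  S via S→B A: +{c}
  S via S→a a: +{a}
  FIRST(S)={a,c}  FIRST(A)={a,c}  FIRST(B)={c}
[2]
  B via B→S A: +{a}
  FIRST(S)={a,c}  FIRST(A)={a,c}  FIRST(B)={a,c}
[3] — fixpoint
  FIRST(S)={a,c}  FIRST(A)={a,c}  FIRST(B)={a,c}

FIRST(S) = ["a", "c"]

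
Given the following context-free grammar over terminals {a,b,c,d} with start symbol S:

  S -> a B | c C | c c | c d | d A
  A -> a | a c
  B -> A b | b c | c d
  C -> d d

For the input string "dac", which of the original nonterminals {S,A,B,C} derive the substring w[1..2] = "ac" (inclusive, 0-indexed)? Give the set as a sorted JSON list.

Convert to CNF:
  S -> T0 B | T1 C | T1 T1 | T1 T3 | T3 A
  A -> T0 T1 | a
  B -> A T2 | T1 T3 | T2 T1
  C -> T3 T3
  T0 -> a
  T1 -> c
  T2 -> b
  T3 -> d

Fill CYK table bottom-up (cells [i..j] with 1 ≤ i ≤ j ≤ 2 only):
  T[1,1] 'a' = {A,T0}  orig:{A}
  T[2,2] 'c' = {T1}  orig:{}
  T[1,2] 'ac' = {A}

Original NTs in T[1,2] deriving "ac": ["A"]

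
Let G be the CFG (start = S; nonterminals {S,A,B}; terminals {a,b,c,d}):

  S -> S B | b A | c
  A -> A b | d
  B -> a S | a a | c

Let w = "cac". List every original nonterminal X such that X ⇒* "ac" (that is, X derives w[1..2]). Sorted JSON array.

CNF form of G:
  S -> S B | T0 A | c
  A -> A T0 | d
  B -> T1 S | T1 T1 | c
  T0 -> b
  T1 -> a

Fill CYK table bottom-up — only the sub-triangle for w[1..2]:
  T[1,1] 'a' = {T1}  orig:{}
  T[2,2] 'c' = {B,S}
  T[1,2] 'ac' = {B}

Original NTs in T[1,2] deriving "ac": ["B"]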